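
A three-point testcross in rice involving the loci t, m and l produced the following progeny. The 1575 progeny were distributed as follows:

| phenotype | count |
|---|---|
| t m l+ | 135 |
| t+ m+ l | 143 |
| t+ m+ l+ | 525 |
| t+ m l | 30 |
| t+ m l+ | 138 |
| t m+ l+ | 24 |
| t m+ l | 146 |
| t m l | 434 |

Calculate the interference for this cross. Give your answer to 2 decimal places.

0.24

The two most frequent reciprocal classes, t m l and t+ m+ l+, are the parental types, so the F1 was t m l / t+ m+ l+.
The two rarest classes, t+ m l and t m+ l+, are the double crossovers. Comparing them with the parentals, only the t allele has switched, so t is the middle locus and the order is m – t – l.
m–t: (284 + 54)/1575 = 0.2146; t–l: (278 + 54)/1575 = 0.2108.
Expected DCO frequency = 0.2146 × 0.2108 ≈ 0.04524; observed = 54/1575 ≈ 0.03429.
Coefficient of coincidence = 0.03429/0.04524 ≈ 0.76; interference = 1 − 0.76 = 0.24.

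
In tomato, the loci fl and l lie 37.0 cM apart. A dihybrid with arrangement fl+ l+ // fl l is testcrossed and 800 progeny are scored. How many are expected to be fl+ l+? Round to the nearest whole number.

252

A map distance of 37.0 cM corresponds to a recombination frequency of 0.370.
The F1 is fl+ l+ / fl l, so fl+ l+ is a parental gamete class with expected frequency (1 − r)/2 = 0.630/2 = 0.3150.
Expected number = 0.3150 × 800 = 252.00 ≈ 252.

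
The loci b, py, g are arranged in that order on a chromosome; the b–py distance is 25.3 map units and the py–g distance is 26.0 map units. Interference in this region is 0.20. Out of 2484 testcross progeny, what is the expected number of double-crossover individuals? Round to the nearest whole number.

Map distances give recombination frequencies of 0.253 and 0.260 for the two intervals.
With interference 0.20 (so coincidence = 0.80), expected double-crossover frequency = 0.253 × 0.260 × 0.80 = 0.05262.
Expected number = 0.05262 × 2484 = 130.72 ≈ 131.

131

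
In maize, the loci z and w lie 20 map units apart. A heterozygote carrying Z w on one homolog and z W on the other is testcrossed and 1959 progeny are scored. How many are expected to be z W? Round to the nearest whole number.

784

A map distance of 20 map units corresponds to a recombination frequency of 0.200.
The F1 is Z w / z W, so z W is a parental gamete class with expected frequency (1 − r)/2 = 0.800/2 = 0.4000.
Expected number = 0.4000 × 1959 = 783.60 ≈ 784.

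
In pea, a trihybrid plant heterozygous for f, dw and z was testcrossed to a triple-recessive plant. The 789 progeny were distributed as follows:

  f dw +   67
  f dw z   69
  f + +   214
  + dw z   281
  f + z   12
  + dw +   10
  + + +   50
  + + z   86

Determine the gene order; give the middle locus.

The two most frequent reciprocal classes, + dw z and f + +, are the parental types, so the F1 was + dw z / f + +.
The two rarest classes, + dw + and f + z, are the double crossovers. Comparing them with the parentals, only the z allele has switched, so z is the middle locus and the order is dw – z – f.

z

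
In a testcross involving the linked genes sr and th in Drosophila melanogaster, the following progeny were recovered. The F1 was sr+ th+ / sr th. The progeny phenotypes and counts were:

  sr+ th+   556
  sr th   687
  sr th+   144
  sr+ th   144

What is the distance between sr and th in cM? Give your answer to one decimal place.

18.8 cM

The recombinant classes are sr+ th and sr th+: 144 + 144 = 288.
Recombination frequency = 288/1531 = 0.1881 ≈ 18.8%, i.e. 18.8 cM.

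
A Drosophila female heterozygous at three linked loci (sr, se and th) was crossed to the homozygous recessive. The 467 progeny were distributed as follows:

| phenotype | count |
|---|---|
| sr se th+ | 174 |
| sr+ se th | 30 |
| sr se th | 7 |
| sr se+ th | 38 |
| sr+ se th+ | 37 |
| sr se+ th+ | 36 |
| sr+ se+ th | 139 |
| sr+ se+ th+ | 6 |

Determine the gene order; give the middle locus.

The two most frequent reciprocal classes, sr se th+ and sr+ se+ th, are the parental types, so the F1 was sr se th+ / sr+ se+ th.
The two rarest classes, sr se th and sr+ se+ th+, are the double crossovers. Comparing them with the parentals, only the th allele has switched, so th is the middle locus and the order is se – th – sr.

th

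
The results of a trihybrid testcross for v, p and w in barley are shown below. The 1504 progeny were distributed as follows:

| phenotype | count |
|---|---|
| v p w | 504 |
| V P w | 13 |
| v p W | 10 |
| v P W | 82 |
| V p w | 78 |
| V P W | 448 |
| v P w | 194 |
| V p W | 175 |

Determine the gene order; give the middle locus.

The two most frequent reciprocal classes, v p w and V P W, are the parental types, so the F1 was v p w / V P W.
The two rarest classes, v p W and V P w, are the double crossovers. Comparing them with the parentals, only the w allele has switched, so w is the middle locus and the order is v – w – p.

w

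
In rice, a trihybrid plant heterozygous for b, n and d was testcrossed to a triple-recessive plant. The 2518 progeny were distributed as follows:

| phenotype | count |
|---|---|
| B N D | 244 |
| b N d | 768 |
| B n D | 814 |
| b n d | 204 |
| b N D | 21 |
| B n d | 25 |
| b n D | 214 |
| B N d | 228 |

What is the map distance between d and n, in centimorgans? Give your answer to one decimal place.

The two most frequent reciprocal classes, B n D and b N d, are the parental types, so the F1 was B n D / b N d.
The two rarest classes, B n d and b N D, are the double crossovers. Comparing them with the parentals, only the d allele has switched, so d is the middle locus and the order is b – d – n.
Crossovers in the d–n interval produce the single-crossover classes B N D and b n d (244 + 204 = 448) plus the double crossovers (46).
RF(d–n) = (448 + 46) / 2518 = 494/2518 = 0.1962 → 19.6 centimorgans.

19.6 centimorgans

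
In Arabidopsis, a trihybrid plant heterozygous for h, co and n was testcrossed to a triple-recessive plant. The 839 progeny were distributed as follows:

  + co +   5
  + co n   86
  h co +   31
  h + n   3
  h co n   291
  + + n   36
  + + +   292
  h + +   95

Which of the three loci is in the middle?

co

The two most frequent reciprocal classes, h co n and + + +, are the parental types, so the F1 was h co n / + + +.
The two rarest classes, h + n and + co +, are the double crossovers. Comparing them with the parentals, only the co allele has switched, so co is the middle locus and the order is h – co – n.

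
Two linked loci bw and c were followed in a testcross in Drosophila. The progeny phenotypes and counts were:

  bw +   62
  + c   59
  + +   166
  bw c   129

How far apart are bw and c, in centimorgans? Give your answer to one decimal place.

29.1 centimorgans

The two most frequent classes, + + (166) and bw c (129), are the parental types, so the F1 was + + / bw c.
The recombinant classes are + c and bw +: 59 + 62 = 121.
Recombination frequency = 121/416 = 0.2909 ≈ 29.1%, i.e. 29.1 centimorgans.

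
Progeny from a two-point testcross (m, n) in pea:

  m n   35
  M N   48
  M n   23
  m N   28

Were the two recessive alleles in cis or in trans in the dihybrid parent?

cis

The two most frequent classes are M N (48) and m n (35); these are the parental (non-recombinant) types.
So the F1 carried M N on one chromosome and m n on the other — the recessive alleles are on the same chromosome (cis / coupling).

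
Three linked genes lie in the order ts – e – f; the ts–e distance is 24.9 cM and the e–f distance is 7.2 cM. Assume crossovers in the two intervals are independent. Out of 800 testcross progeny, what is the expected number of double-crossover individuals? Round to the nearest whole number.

14

Map distances give recombination frequencies of 0.249 and 0.072 for the two intervals.
With no interference, expected double-crossover frequency = 0.249 × 0.072 = 0.01793.
Expected number = 0.01793 × 800 = 14.34 ≈ 14.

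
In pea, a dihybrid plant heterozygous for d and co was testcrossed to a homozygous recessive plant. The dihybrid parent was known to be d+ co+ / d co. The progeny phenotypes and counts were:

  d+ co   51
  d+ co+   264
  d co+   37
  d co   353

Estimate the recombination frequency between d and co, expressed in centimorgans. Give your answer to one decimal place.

12.5 centimorgans

The recombinant classes are d+ co and d co+: 51 + 37 = 88.
Recombination frequency = 88/705 = 0.1248 ≈ 12.5%, i.e. 12.5 centimorgans.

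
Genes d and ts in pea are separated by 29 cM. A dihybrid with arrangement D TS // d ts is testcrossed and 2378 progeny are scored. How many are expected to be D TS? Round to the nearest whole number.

844

A map distance of 29 cM corresponds to a recombination frequency of 0.290.
The F1 is D TS / d ts, so D TS is a parental gamete class with expected frequency (1 − r)/2 = 0.710/2 = 0.3550.
Expected number = 0.3550 × 2378 = 844.19 ≈ 844.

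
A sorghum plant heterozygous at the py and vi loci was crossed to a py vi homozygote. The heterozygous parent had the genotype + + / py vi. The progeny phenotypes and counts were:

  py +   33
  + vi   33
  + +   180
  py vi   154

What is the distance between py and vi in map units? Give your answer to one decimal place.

16.5 map units

The recombinant classes are + vi and py +: 33 + 33 = 66.
Recombination frequency = 66/400 = 0.1650 ≈ 16.5%, i.e. 16.5 map units.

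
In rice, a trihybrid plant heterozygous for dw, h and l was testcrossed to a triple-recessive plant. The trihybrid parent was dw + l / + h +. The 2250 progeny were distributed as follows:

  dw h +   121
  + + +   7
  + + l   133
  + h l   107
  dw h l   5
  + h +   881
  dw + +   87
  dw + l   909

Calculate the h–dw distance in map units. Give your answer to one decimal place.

11.8 map units

The two rarest classes, dw h l and + + +, are the double crossovers. Comparing them with the parentals, only the h allele has switched, so h is the middle locus and the order is dw – h – l.
Crossovers in the dw–h interval produce the single-crossover classes + + l and dw h + (133 + 121 = 254) plus the double crossovers (12).
RF(dw–h) = (254 + 12) / 2250 = 266/2250 = 0.1182 → 11.8 map units.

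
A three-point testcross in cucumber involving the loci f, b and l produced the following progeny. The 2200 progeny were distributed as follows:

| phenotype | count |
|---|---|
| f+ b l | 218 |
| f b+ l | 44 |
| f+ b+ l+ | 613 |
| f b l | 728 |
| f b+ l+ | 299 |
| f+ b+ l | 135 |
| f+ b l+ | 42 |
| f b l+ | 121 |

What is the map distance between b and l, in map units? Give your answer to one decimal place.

The two most frequent reciprocal classes, f+ b+ l+ and f b l, are the parental types, so the F1 was f+ b+ l+ / f b l.
The two rarest classes, f+ b l+ and f b+ l, are the double crossovers. Comparing them with the parentals, only the b allele has switched, so b is the middle locus and the order is f – b – l.
Crossovers in the b–l interval produce the single-crossover classes f+ b+ l and f b l+ (135 + 121 = 256) plus the double crossovers (86).
RF(b–l) = (256 + 86) / 2200 = 342/2200 = 0.1555 → 15.5 map units.

15.5 map units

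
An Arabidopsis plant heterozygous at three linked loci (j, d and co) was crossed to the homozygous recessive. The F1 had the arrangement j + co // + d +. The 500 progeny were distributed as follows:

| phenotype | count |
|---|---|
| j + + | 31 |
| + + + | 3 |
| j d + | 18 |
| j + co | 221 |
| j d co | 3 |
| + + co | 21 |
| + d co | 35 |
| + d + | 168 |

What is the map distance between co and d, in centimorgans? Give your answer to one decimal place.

The two rarest classes, j d co and + + +, are the double crossovers. Comparing them with the parentals, only the d allele has switched, so d is the middle locus and the order is co – d – j.
Crossovers in the co–d interval produce the single-crossover classes j + + and + d co (31 + 35 = 66) plus the double crossovers (6).
RF(co–d) = (66 + 6) / 500 = 72/500 = 0.1440 → 14.4 centimorgans.

14.4 centimorgans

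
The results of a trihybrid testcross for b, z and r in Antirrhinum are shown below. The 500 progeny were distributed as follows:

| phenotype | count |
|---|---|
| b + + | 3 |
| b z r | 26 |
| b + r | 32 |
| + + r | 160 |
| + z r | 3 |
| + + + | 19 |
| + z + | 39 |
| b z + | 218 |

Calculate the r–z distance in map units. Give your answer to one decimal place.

10.2 map units

The two most frequent reciprocal classes, + + r and b z +, are the parental types, so the F1 was + + r / b z +.
The two rarest classes, + z r and b + +, are the double crossovers. Comparing them with the parentals, only the z allele has switched, so z is the middle locus and the order is r – z – b.
Crossovers in the r–z interval produce the single-crossover classes + + + and b z r (19 + 26 = 45) plus the double crossovers (6).
RF(r–z) = (45 + 6) / 500 = 51/500 = 0.1020 → 10.2 map units.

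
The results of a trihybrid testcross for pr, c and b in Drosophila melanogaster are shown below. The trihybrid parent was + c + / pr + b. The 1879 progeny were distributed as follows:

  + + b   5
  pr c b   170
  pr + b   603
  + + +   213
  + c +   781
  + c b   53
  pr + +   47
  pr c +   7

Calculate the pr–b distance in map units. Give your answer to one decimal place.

6.0 map units

The two rarest classes, pr c + and + + b, are the double crossovers. Comparing them with the parentals, only the pr allele has switched, so pr is the middle locus and the order is c – pr – b.
Crossovers in the pr–b interval produce the single-crossover classes + c b and pr + + (53 + 47 = 100) plus the double crossovers (12).
RF(pr–b) = (100 + 12) / 1879 = 112/1879 = 0.0596 → 6.0 map units.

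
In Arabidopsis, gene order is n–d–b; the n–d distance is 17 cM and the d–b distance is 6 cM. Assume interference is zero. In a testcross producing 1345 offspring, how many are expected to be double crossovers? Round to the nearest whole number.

14

Map distances give recombination frequencies of 0.170 and 0.060 for the two intervals.
With no interference, expected double-crossover frequency = 0.170 × 0.060 = 0.01020.
Expected number = 0.01020 × 1345 = 13.72 ≈ 14.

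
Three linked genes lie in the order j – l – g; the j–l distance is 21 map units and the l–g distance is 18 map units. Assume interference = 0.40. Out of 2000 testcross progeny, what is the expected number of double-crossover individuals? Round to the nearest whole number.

Map distances give recombination frequencies of 0.210 and 0.180 for the two intervals.
With interference 0.40 (so coincidence = 0.60), expected double-crossover frequency = 0.210 × 0.180 × 0.60 = 0.02268.
Expected number = 0.02268 × 2000 = 45.36 ≈ 45.

45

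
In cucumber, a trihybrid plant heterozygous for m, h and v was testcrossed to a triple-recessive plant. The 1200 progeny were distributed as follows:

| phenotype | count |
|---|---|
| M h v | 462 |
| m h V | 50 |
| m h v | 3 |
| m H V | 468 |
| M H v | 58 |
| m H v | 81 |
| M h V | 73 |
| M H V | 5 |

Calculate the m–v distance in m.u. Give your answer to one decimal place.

13.5 m.u.

The two most frequent reciprocal classes, M h v and m H V, are the parental types, so the F1 was M h v / m H V.
The two rarest classes, m h v and M H V, are the double crossovers. Comparing them with the parentals, only the m allele has switched, so m is the middle locus and the order is v – m – h.
Crossovers in the v–m interval produce the single-crossover classes M h V and m H v (73 + 81 = 154) plus the double crossovers (8).
RF(v–m) = (154 + 8) / 1200 = 162/1200 = 0.1350 → 13.5 m.u.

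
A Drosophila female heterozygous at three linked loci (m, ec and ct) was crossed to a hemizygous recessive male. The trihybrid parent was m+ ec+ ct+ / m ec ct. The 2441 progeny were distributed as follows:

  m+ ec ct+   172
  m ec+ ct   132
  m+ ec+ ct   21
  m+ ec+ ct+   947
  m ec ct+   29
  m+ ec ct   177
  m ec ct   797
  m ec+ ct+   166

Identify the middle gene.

ct

The two rarest classes, m+ ec+ ct and m ec ct+, are the double crossovers. Comparing them with the parentals, only the ct allele has switched, so ct is the middle locus and the order is m – ct – ec.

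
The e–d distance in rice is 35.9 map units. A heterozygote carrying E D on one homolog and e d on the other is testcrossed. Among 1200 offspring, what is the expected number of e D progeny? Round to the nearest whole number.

A map distance of 35.9 map units corresponds to a recombination frequency of 0.359.
The F1 is E D / e d, so e D is a recombinant gamete class with expected frequency r/2 = 0.359/2 = 0.1795.
Expected number = 0.1795 × 1200 = 215.40 ≈ 215.

215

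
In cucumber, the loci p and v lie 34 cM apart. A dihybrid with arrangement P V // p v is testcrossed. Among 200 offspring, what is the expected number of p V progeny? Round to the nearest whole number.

34

A map distance of 34 cM corresponds to a recombination frequency of 0.340.
The F1 is P V / p v, so p V is a recombinant gamete class with expected frequency r/2 = 0.340/2 = 0.1700.
Expected number = 0.1700 × 200 = 34.00 ≈ 34.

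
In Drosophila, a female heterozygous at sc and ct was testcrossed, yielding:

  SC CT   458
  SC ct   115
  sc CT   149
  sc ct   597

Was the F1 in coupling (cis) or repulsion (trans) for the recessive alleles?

The two most frequent classes are SC CT (458) and sc ct (597); these are the parental (non-recombinant) types.
So the F1 carried SC CT on one chromosome and sc ct on the other — the recessive alleles are on the same chromosome (cis / coupling).

cis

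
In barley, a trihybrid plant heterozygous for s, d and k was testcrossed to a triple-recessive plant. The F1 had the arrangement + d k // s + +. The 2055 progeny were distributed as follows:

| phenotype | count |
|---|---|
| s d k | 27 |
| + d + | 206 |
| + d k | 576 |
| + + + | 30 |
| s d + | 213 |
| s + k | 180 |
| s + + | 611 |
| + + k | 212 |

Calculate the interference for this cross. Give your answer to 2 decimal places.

0.45

The two rarest classes, s d k and + + +, are the double crossovers. Comparing them with the parentals, only the s allele has switched, so s is the middle locus and the order is k – s – d.
k–s: (386 + 57)/2055 = 0.2156; s–d: (425 + 57)/2055 = 0.2345.
Expected DCO frequency = 0.2156 × 0.2345 ≈ 0.05056; observed = 57/2055 ≈ 0.02774.
Coefficient of coincidence = 0.02774/0.05056 ≈ 0.55; interference = 1 − 0.55 = 0.45.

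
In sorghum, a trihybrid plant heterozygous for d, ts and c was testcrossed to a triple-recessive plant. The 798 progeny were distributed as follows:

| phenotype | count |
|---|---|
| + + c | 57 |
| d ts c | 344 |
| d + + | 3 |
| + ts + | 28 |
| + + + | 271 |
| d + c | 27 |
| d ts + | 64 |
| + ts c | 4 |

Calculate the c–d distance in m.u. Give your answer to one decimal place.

The two most frequent reciprocal classes, d ts c and + + +, are the parental types, so the F1 was d ts c / + + +.
The two rarest classes, + ts c and d + +, are the double crossovers. Comparing them with the parentals, only the d allele has switched, so d is the middle locus and the order is c – d – ts.
Crossovers in the c–d interval produce the single-crossover classes d ts + and + + c (64 + 57 = 121) plus the double crossovers (7).
RF(c–d) = (121 + 7) / 798 = 128/798 = 0.1604 → 16.0 m.u.

16.0 m.u.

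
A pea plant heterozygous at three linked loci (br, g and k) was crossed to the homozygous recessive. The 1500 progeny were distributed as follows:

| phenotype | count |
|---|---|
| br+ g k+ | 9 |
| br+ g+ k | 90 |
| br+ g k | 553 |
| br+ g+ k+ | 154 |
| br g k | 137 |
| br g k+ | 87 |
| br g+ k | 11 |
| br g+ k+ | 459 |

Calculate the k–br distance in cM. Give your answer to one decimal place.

The two most frequent reciprocal classes, br g+ k+ and br+ g k, are the parental types, so the F1 was br g+ k+ / br+ g k.
The two rarest classes, br g+ k and br+ g k+, are the double crossovers. Comparing them with the parentals, only the k allele has switched, so k is the middle locus and the order is br – k – g.
Crossovers in the br–k interval produce the single-crossover classes br+ g+ k+ and br g k (154 + 137 = 291) plus the double crossovers (20).
RF(br–k) = (291 + 20) / 1500 = 311/1500 = 0.2073 → 20.7 cM.

20.7 cM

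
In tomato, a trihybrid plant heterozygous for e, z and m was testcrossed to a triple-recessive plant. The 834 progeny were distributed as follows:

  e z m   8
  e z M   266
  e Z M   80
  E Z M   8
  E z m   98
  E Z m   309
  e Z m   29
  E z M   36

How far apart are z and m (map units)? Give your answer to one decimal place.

23.3 map units

The two most frequent reciprocal classes, e z M and E Z m, are the parental types, so the F1 was e z M / E Z m.
The two rarest classes, e z m and E Z M, are the double crossovers. Comparing them with the parentals, only the m allele has switched, so m is the middle locus and the order is z – m – e.
Crossovers in the z–m interval produce the single-crossover classes e Z M and E z m (80 + 98 = 178) plus the double crossovers (16).
RF(z–m) = (178 + 16) / 834 = 194/834 = 0.2326 → 23.3 map units.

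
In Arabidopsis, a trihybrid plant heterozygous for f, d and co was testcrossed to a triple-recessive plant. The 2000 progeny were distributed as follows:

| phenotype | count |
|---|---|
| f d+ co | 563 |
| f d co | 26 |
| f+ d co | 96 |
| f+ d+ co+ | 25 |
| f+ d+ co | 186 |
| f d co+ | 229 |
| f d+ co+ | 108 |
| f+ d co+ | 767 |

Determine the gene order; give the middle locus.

d

The two most frequent reciprocal classes, f+ d co+ and f d+ co, are the parental types, so the F1 was f+ d co+ / f d+ co.
The two rarest classes, f+ d+ co+ and f d co, are the double crossovers. Comparing them with the parentals, only the d allele has switched, so d is the middle locus and the order is f – d – co.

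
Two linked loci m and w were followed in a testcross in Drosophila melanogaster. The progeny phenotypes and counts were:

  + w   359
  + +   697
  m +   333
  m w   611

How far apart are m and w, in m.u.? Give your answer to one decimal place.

34.6 m.u.

The two most frequent classes, + + (697) and m w (611), are the parental types, so the F1 was + + / m w.
The recombinant classes are + w and m +: 359 + 333 = 692.
Recombination frequency = 692/2000 = 0.3460 ≈ 34.6%, i.e. 34.6 m.u.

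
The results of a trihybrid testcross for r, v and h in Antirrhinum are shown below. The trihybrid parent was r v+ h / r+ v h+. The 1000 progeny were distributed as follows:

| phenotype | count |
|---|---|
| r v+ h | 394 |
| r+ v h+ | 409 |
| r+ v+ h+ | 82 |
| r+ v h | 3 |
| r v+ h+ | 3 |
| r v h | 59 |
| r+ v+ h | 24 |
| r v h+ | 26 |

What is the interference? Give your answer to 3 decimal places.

The two rarest classes, r v+ h+ and r+ v h, are the double crossovers. Comparing them with the parentals, only the h allele has switched, so h is the middle locus and the order is v – h – r.
v–h: (141 + 6)/1000 = 0.1470; h–r: (50 + 6)/1000 = 0.0560.
Expected DCO frequency = 0.1470 × 0.0560 ≈ 0.00823; observed = 6/1000 ≈ 0.00600.
Coefficient of coincidence = 0.00600/0.00823 ≈ 0.729; interference = 1 − 0.729 = 0.271.

0.271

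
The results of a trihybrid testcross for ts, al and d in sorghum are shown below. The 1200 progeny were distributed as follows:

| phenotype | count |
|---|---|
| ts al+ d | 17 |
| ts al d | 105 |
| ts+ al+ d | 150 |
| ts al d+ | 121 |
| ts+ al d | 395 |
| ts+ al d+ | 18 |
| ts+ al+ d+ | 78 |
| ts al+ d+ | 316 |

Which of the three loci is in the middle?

d

The two most frequent reciprocal classes, ts+ al d and ts al+ d+, are the parental types, so the F1 was ts+ al d / ts al+ d+.
The two rarest classes, ts+ al d+ and ts al+ d, are the double crossovers. Comparing them with the parentals, only the d allele has switched, so d is the middle locus and the order is al – d – ts.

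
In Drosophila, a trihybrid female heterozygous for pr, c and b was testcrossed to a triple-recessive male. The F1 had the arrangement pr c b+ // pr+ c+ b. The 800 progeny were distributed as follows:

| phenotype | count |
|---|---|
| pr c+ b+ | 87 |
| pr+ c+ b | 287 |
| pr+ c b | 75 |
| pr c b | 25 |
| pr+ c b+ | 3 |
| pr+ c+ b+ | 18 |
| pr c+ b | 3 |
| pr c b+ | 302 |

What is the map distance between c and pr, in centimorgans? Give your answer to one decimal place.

The two rarest classes, pr+ c b+ and pr c+ b, are the double crossovers. Comparing them with the parentals, only the pr allele has switched, so pr is the middle locus and the order is c – pr – b.
Crossovers in the c–pr interval produce the single-crossover classes pr c+ b+ and pr+ c b (87 + 75 = 162) plus the double crossovers (6).
RF(c–pr) = (162 + 6) / 800 = 168/800 = 0.2100 → 21.0 centimorgans.

21.0 centimorgans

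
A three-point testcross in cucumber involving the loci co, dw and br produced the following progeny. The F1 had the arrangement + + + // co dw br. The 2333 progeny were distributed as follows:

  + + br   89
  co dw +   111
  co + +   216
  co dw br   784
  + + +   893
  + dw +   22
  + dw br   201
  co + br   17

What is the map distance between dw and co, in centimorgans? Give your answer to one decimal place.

The two rarest classes, + dw + and co + br, are the double crossovers. Comparing them with the parentals, only the dw allele has switched, so dw is the middle locus and the order is br – dw – co.
Crossovers in the dw–co interval produce the single-crossover classes co + + and + dw br (216 + 201 = 417) plus the double crossovers (39).
RF(dw–co) = (417 + 39) / 2333 = 456/2333 = 0.1955 → 19.5 centimorgans.

19.5 centimorgans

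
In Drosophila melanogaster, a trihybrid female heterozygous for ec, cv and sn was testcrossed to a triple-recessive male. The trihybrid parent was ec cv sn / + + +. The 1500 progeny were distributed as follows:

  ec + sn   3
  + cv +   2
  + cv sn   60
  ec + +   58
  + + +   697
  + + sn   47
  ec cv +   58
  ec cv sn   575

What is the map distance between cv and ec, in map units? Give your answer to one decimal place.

8.2 map units

The two rarest classes, ec + sn and + cv +, are the double crossovers. Comparing them with the parentals, only the cv allele has switched, so cv is the middle locus and the order is sn – cv – ec.
Crossovers in the cv–ec interval produce the single-crossover classes + cv sn and ec + + (60 + 58 = 118) plus the double crossovers (5).
RF(cv–ec) = (118 + 5) / 1500 = 123/1500 = 0.0820 → 8.2 map units.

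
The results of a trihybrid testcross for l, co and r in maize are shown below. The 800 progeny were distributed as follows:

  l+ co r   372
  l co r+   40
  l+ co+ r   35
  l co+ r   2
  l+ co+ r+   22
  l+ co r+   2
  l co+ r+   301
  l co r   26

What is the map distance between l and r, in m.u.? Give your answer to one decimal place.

6.5 m.u.

The two most frequent reciprocal classes, l co+ r+ and l+ co r, are the parental types, so the F1 was l co+ r+ / l+ co r.
The two rarest classes, l co+ r and l+ co r+, are the double crossovers. Comparing them with the parentals, only the r allele has switched, so r is the middle locus and the order is co – r – l.
Crossovers in the r–l interval produce the single-crossover classes l+ co+ r+ and l co r (22 + 26 = 48) plus the double crossovers (4).
RF(r–l) = (48 + 4) / 800 = 52/800 = 0.0650 → 6.5 m.u.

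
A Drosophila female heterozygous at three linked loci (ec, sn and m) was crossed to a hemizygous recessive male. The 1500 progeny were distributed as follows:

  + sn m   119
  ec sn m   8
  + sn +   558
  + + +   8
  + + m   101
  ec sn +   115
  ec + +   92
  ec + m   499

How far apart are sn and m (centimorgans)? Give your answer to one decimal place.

15.1 centimorgans

The two most frequent reciprocal classes, + sn + and ec + m, are the parental types, so the F1 was + sn + / ec + m.
The two rarest classes, + + + and ec sn m, are the double crossovers. Comparing them with the parentals, only the sn allele has switched, so sn is the middle locus and the order is m – sn – ec.
Crossovers in the m–sn interval produce the single-crossover classes + sn m and ec + + (119 + 92 = 211) plus the double crossovers (16).
RF(m–sn) = (211 + 16) / 1500 = 227/1500 = 0.1513 → 15.1 centimorgans.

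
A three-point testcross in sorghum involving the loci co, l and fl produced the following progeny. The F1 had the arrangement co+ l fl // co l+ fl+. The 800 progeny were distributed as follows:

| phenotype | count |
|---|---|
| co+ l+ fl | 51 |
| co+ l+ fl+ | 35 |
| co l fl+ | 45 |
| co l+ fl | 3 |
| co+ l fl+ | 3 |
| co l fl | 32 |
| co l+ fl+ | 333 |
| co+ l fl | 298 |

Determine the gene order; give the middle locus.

The two rarest classes, co+ l fl+ and co l+ fl, are the double crossovers. Comparing them with the parentals, only the fl allele has switched, so fl is the middle locus and the order is co – fl – l.

fl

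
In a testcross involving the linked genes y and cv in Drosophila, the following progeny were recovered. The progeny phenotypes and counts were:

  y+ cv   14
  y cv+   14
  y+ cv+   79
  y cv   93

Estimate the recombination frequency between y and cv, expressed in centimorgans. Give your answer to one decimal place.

The two most frequent classes, y+ cv+ (79) and y cv (93), are the parental types, so the F1 was y+ cv+ / y cv.
The recombinant classes are y+ cv and y cv+: 14 + 14 = 28.
Recombination frequency = 28/200 = 0.1400 ≈ 14.0%, i.e. 14.0 centimorgans.

14.0 centimorgans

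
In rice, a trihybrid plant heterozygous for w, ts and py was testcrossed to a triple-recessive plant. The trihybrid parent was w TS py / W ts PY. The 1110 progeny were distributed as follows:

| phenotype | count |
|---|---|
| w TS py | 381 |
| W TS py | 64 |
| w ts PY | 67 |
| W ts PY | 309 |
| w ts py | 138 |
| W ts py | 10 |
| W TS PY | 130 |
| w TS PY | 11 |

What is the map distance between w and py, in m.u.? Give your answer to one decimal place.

13.7 m.u.

The two rarest classes, w TS PY and W ts py, are the double crossovers. Comparing them with the parentals, only the py allele has switched, so py is the middle locus and the order is w – py – ts.
Crossovers in the w–py interval produce the single-crossover classes W TS py and w ts PY (64 + 67 = 131) plus the double crossovers (21).
RF(w–py) = (131 + 21) / 1110 = 152/1110 = 0.1369 → 13.7 m.u.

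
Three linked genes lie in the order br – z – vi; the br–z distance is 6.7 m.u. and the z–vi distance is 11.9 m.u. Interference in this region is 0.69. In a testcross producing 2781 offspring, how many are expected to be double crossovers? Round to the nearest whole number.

Map distances give recombination frequencies of 0.067 and 0.119 for the two intervals.
With interference 0.69 (so coincidence = 0.31), expected double-crossover frequency = 0.067 × 0.119 × 0.31 = 0.00247.
Expected number = 0.00247 × 2781 = 6.87 ≈ 7.

7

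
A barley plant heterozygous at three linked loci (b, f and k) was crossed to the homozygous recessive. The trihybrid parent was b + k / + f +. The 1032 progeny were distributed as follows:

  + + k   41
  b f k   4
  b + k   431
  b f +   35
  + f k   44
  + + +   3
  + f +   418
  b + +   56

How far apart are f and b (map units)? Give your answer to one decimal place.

8.0 map units

The two rarest classes, b f k and + + +, are the double crossovers. Comparing them with the parentals, only the f allele has switched, so f is the middle locus and the order is b – f – k.
Crossovers in the b–f interval produce the single-crossover classes + + k and b f + (41 + 35 = 76) plus the double crossovers (7).
RF(b–f) = (76 + 7) / 1032 = 83/1032 = 0.0804 → 8.0 map units.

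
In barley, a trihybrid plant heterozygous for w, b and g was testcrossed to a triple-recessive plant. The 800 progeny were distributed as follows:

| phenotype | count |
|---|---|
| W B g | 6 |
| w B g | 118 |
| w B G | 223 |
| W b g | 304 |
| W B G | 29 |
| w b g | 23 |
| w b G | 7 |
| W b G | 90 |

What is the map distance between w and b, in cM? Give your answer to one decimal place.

The two most frequent reciprocal classes, w B G and W b g, are the parental types, so the F1 was w B G / W b g.
The two rarest classes, w b G and W B g, are the double crossovers. Comparing them with the parentals, only the b allele has switched, so b is the middle locus and the order is w – b – g.
Crossovers in the w–b interval produce the single-crossover classes W B G and w b g (29 + 23 = 52) plus the double crossovers (13).
RF(w–b) = (52 + 13) / 800 = 65/800 = 0.0813 → 8.1 cM.

8.1 cM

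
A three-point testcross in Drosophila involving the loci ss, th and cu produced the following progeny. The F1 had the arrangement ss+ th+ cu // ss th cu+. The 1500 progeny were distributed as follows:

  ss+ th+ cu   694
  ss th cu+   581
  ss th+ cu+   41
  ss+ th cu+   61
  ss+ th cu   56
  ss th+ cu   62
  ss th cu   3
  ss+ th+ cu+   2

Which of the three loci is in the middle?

The two rarest classes, ss+ th+ cu+ and ss th cu, are the double crossovers. Comparing them with the parentals, only the cu allele has switched, so cu is the middle locus and the order is th – cu – ss.

cu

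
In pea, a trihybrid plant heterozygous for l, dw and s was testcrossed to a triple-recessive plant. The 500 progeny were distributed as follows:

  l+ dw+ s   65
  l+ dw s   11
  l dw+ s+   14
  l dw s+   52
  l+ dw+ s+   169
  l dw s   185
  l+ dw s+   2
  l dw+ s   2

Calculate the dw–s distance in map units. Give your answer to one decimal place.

24.2 map units

The two most frequent reciprocal classes, l+ dw+ s+ and l dw s, are the parental types, so the F1 was l+ dw+ s+ / l dw s.
The two rarest classes, l+ dw s+ and l dw+ s, are the double crossovers. Comparing them with the parentals, only the dw allele has switched, so dw is the middle locus and the order is s – dw – l.
Crossovers in the s–dw interval produce the single-crossover classes l+ dw+ s and l dw s+ (65 + 52 = 117) plus the double crossovers (4).
RF(s–dw) = (117 + 4) / 500 = 121/500 = 0.2420 → 24.2 map units.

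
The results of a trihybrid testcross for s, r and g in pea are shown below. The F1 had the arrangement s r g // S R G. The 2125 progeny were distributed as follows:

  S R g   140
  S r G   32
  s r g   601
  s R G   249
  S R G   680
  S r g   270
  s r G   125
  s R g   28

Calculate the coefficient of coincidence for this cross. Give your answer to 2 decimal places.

0.68

The two rarest classes, s R g and S r G, are the double crossovers. Comparing them with the parentals, only the r allele has switched, so r is the middle locus and the order is s – r – g.
s–r: (519 + 60)/2125 = 0.2725; r–g: (265 + 60)/2125 = 0.1529.
Expected DCO frequency = 0.2725 × 0.1529 ≈ 0.04167; observed = 60/2125 ≈ 0.02824.
Coefficient of coincidence = 0.02824/0.04167 ≈ 0.68.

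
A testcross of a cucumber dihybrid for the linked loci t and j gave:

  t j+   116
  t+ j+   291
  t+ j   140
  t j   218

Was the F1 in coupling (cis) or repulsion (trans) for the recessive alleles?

cis

The two most frequent classes are t+ j+ (291) and t j (218); these are the parental (non-recombinant) types.
So the F1 carried t+ j+ on one chromosome and t j on the other — the recessive alleles are on the same chromosome (cis / coupling).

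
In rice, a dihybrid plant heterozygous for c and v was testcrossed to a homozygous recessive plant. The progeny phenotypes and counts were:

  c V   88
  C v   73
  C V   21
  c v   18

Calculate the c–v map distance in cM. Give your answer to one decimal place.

The two most frequent classes, C v (73) and c V (88), are the parental types, so the F1 was C v / c V.
The recombinant classes are C V and c v: 21 + 18 = 39.
Recombination frequency = 39/200 = 0.1950 ≈ 19.5%, i.e. 19.5 cM.

19.5 cM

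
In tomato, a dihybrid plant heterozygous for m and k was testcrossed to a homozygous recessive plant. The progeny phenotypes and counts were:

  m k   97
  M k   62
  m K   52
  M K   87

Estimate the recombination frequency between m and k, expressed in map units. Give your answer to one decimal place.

38.3 map units

The two most frequent classes, M K (87) and m k (97), are the parental types, so the F1 was M K / m k.
The recombinant classes are M k and m K: 62 + 52 = 114.
Recombination frequency = 114/298 = 0.3826 ≈ 38.3%, i.e. 38.3 map units.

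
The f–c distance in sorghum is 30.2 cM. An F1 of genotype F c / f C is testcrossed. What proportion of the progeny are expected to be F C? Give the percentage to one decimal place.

15.1%

A map distance of 30.2 cM corresponds to a recombination frequency of 0.302.
The F1 is F c / f C, so F C is a recombinant gamete class with expected frequency r/2 = 0.302/2 = 0.1510.
That is 0.1510 = 15.1% of the progeny.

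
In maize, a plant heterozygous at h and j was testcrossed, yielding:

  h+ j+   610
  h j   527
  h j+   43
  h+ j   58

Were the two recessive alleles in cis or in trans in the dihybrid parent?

cis

The two most frequent classes are h+ j+ (610) and h j (527); these are the parental (non-recombinant) types.
So the F1 carried h+ j+ on one chromosome and h j on the other — the recessive alleles are on the same chromosome (cis / coupling).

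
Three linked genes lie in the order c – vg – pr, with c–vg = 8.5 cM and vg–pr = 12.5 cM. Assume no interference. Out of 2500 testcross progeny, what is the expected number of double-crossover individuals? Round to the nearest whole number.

27

Map distances give recombination frequencies of 0.085 and 0.125 for the two intervals.
With no interference, expected double-crossover frequency = 0.085 × 0.125 = 0.01063.
Expected number = 0.01063 × 2500 = 26.56 ≈ 27.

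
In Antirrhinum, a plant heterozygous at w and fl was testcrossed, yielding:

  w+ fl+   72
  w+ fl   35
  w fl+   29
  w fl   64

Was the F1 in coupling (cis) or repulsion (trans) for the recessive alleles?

cis

The two most frequent classes are w+ fl+ (72) and w fl (64); these are the parental (non-recombinant) types.
So the F1 carried w+ fl+ on one chromosome and w fl on the other — the recessive alleles are on the same chromosome (cis / coupling).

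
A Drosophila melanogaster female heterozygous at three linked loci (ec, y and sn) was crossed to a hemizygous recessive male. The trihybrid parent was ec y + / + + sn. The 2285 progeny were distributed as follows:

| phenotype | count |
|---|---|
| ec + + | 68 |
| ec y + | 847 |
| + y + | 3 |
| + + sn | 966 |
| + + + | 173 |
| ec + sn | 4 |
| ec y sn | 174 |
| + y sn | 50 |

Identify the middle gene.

ec

The two rarest classes, + y + and ec + sn, are the double crossovers. Comparing them with the parentals, only the ec allele has switched, so ec is the middle locus and the order is y – ec – sn.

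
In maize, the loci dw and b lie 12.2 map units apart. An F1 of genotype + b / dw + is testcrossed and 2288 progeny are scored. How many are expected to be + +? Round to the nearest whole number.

140

A map distance of 12.2 map units corresponds to a recombination frequency of 0.122.
The F1 is + b / dw +, so + + is a recombinant gamete class with expected frequency r/2 = 0.122/2 = 0.0610.
Expected number = 0.0610 × 2288 = 139.57 ≈ 140.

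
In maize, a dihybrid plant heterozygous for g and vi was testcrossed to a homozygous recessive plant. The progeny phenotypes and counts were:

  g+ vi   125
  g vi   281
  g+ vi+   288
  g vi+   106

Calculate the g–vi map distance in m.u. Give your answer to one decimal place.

28.9 m.u.

The two most frequent classes, g+ vi+ (288) and g vi (281), are the parental types, so the F1 was g+ vi+ / g vi.
The recombinant classes are g+ vi and g vi+: 125 + 106 = 231.
Recombination frequency = 231/800 = 0.2888 ≈ 28.9%, i.e. 28.9 m.u.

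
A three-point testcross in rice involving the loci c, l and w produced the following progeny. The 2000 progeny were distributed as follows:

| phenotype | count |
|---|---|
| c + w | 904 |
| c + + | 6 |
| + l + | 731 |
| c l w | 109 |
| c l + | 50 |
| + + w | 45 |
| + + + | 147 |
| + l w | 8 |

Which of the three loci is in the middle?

w

The two most frequent reciprocal classes, + l + and c + w, are the parental types, so the F1 was + l + / c + w.
The two rarest classes, + l w and c + +, are the double crossovers. Comparing them with the parentals, only the w allele has switched, so w is the middle locus and the order is l – w – c.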